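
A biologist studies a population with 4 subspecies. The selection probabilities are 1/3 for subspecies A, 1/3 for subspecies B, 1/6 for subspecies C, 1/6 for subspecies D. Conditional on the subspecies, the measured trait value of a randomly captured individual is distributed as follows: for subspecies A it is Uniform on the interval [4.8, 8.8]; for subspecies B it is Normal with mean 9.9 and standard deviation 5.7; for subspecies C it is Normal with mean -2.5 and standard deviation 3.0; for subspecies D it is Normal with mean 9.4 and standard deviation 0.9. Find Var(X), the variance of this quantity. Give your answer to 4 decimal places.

31.6475

Per component, A: μ=6.8, E[X²]=47.5733; B: μ=9.9, E[X²]=130.5; C: μ=-2.5, E[X²]=15.25; D: μ=9.4, E[X²]=89.17.
E[X] = 0.333333·6.8 + 0.333333·9.9 + 0.166667·-2.5 + 0.166667·9.4 = 6.71667.
E[X²] = 0.333333·47.5733 + 0.333333·130.5 + 0.166667·15.25 + 0.166667·89.17 = 76.7611.
Var(X) = E[X²] − (E[X])² = 76.7611 − 45.1136 = 31.6475.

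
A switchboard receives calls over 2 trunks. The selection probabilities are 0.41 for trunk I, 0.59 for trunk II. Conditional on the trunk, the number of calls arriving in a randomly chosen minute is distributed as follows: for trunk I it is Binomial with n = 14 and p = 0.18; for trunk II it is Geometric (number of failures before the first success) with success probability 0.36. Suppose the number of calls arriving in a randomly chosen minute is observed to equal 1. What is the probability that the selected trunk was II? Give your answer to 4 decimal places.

0.6345

Likelihoods P(X=1 | ·): I: 0.190977; II: 0.2304.
Posterior ∝ prior × likelihood. Numerator for II: 0.59·0.2304 = 0.135936.
Normalizing constant: 0.41·0.190977 + 0.59·0.2304 = 0.214236.
P(II | observation) = 0.135936 / 0.214236 = 0.634514.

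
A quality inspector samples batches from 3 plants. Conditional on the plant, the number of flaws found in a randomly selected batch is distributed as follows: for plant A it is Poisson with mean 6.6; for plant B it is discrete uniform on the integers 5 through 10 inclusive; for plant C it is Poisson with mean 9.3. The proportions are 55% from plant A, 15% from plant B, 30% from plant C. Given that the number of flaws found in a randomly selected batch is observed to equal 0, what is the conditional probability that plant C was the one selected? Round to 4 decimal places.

0.0354

Likelihoods P(X=0 | ·): A: 0.00136037; B: 0; C: 9.14242e-05.
Posterior ∝ prior × likelihood. Numerator for C: 0.3·9.14242e-05 = 2.74273e-05.
Normalizing constant: 0.55·0.00136037 + 0.15·0 + 0.3·9.14242e-05 = 0.00077563.
P(C | observation) = 2.74273e-05 / 0.00077563 = 0.0353613.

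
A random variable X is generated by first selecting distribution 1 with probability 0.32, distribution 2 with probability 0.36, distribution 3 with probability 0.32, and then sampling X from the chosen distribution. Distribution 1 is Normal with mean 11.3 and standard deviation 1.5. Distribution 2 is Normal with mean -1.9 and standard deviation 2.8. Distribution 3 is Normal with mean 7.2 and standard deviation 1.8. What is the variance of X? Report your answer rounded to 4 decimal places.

Per component, 1: μ=11.3, E[X²]=129.94; 2: μ=-1.9, E[X²]=11.45; 3: μ=7.2, E[X²]=55.08.
E[X] = 0.32·11.3 + 0.36·-1.9 + 0.32·7.2 = 5.236.
E[X²] = 0.32·129.94 + 0.36·11.45 + 0.32·55.08 = 63.3284.
Var(X) = E[X²] − (E[X])² = 63.3284 − 27.4157 = 35.9127.

35.9127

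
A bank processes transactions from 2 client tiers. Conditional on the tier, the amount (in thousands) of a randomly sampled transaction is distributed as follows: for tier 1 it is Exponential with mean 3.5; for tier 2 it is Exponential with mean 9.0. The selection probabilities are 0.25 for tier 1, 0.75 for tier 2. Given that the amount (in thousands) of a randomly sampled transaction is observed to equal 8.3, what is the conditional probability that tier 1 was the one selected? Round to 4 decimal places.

0.1675

Likelihoods f(8.3 | ·): 1: 0.0266707; 2: 0.0441816.
Posterior ∝ prior × likelihood. Numerator for 1: 0.25·0.0266707 = 0.00666766.
Normalizing constant: 0.25·0.0266707 + 0.75·0.0441816 = 0.0398039.
P(1 | observation) = 0.00666766 / 0.0398039 = 0.167513.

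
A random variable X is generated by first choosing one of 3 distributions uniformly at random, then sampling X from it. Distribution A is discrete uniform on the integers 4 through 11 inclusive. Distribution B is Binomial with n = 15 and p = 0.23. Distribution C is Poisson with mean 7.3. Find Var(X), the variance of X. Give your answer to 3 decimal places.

8.543

Per component, A: μ=7.5, E[X²]=61.5; B: μ=3.45, E[X²]=14.559; C: μ=7.3, E[X²]=60.59.
E[X] = 0.333333·7.5 + 0.333333·3.45 + 0.333333·7.3 = 6.08333.
E[X²] = 0.333333·61.5 + 0.333333·14.559 + 0.333333·60.59 = 45.5497.
Var(X) = E[X²] − (E[X])² = 45.5497 − 37.0069 = 8.54272.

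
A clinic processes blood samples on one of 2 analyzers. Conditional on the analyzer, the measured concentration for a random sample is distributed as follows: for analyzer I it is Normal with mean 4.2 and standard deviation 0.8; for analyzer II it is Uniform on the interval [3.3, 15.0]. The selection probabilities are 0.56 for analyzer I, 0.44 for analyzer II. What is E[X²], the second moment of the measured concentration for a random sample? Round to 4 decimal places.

52.0940

For each component E[X²] = Var + (mean)², giving I: 18.28; II: 95.13.
Overall E[X²] = 0.56·18.28 + 0.44·95.13 = 52.094.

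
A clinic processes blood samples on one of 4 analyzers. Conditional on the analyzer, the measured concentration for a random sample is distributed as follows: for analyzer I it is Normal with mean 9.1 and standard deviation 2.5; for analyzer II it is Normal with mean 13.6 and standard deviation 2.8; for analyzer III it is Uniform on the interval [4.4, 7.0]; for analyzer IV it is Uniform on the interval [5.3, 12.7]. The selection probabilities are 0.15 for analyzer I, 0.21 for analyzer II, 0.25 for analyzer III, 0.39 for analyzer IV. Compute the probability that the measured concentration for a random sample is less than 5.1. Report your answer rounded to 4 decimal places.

Conditional on each analyzer, P(X < 5.1): I: 0.0547993; II: 0.00119983; III: 0.269231; IV: 0.
By total probability, P(X < 5.1) = 0.15·0.0547993 + 0.21·0.00119983 + 0.25·0.269231 + 0.39·0 = 0.0757796.

0.0758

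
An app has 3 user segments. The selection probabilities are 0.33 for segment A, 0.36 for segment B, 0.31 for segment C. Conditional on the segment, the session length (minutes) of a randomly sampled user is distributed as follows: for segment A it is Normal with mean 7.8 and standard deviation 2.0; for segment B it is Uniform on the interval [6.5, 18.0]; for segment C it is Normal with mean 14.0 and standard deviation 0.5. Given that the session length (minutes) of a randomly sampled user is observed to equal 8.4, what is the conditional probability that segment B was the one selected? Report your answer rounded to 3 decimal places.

Likelihoods f(8.4 | ·): A: 0.190694; B: 0.0869565; C: 4.60246e-28.
Posterior ∝ prior × likelihood. Numerator for B: 0.36·0.0869565 = 0.0313043.
Normalizing constant: 0.33·0.190694 + 0.36·0.0869565 + 0.31·4.60246e-28 = 0.0942333.
P(B | observation) = 0.0313043 / 0.0942333 = 0.3322.

0.332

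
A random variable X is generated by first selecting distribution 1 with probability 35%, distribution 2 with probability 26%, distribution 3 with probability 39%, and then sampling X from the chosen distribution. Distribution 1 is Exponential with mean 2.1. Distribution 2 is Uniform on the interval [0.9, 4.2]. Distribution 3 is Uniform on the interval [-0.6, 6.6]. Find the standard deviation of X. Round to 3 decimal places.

Per component, 1: μ=2.1, E[X²]=8.82; 2: μ=2.55, E[X²]=7.41; 3: μ=3, E[X²]=13.32.
E[X] = 0.35·2.1 + 0.26·2.55 + 0.39·3 = 2.568.
E[X²] = 0.35·8.82 + 0.26·7.41 + 0.39·13.32 = 10.2084.
Var(X) = E[X²] − (E[X])² = 10.2084 − 6.59462 = 3.61378.
SD(X) = √3.61378 = 1.90099.

1.901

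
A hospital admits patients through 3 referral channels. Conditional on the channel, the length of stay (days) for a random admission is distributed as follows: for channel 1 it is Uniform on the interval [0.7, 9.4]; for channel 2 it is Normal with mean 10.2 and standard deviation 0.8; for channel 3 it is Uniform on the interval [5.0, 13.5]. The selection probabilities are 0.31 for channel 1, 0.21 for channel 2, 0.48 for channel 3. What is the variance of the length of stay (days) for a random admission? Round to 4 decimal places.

9.4221

Per component, 1: μ=5.05, E[X²]=31.81; 2: μ=10.2, E[X²]=104.68; 3: μ=9.25, E[X²]=91.5833.
E[X] = 0.31·5.05 + 0.21·10.2 + 0.48·9.25 = 8.1475.
E[X²] = 0.31·31.81 + 0.21·104.68 + 0.48·91.5833 = 75.8039.
Var(X) = E[X²] − (E[X])² = 75.8039 − 66.3818 = 9.42214.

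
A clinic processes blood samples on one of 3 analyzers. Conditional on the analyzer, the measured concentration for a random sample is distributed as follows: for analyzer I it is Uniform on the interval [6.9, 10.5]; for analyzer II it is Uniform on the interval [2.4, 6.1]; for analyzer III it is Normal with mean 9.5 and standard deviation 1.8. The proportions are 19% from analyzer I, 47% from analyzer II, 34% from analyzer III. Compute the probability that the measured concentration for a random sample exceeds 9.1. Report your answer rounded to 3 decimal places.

0.274

Conditional on each analyzer, P(X > 9.1): I: 0.388889; II: 0; III: 0.58793.
By total probability, P(X > 9.1) = 0.19·0.388889 + 0.47·0 + 0.34·0.58793 = 0.273785.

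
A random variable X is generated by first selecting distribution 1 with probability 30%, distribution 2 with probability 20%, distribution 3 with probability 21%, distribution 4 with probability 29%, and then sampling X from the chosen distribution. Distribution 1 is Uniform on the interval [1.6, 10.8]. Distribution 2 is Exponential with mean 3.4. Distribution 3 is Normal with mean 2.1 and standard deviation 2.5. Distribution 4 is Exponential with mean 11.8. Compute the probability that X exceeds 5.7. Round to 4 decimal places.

0.3983

Conditional on each component, P(X > 5.7): 1: 0.554348; 2: 0.187033; 3: 0.0749337; 4: 0.616898.
By total probability, P(X > 5.7) = 0.3·0.554348 + 0.2·0.187033 + 0.21·0.0749337 + 0.29·0.616898 = 0.398348.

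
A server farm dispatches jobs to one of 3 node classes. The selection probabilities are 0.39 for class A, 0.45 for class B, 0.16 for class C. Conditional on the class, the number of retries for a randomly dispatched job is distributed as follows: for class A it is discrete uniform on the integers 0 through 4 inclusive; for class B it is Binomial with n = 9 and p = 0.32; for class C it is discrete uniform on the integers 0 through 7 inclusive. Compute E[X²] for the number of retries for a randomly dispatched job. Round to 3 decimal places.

For each component E[X²] = Var + (mean)², giving A: 6; B: 10.2528; C: 17.5.
Overall E[X²] = 0.39·6 + 0.45·10.2528 + 0.16·17.5 = 9.75376.

9.754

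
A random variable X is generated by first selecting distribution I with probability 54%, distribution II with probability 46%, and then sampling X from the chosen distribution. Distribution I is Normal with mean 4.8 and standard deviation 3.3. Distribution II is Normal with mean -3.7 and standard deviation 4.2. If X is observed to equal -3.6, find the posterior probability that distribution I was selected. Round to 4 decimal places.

Likelihoods f(-3.6 | ·): I: 0.00473615; II: 0.0949593.
Posterior ∝ prior × likelihood. Numerator for I: 0.54·0.00473615 = 0.00255752.
Normalizing constant: 0.54·0.00473615 + 0.46·0.0949593 = 0.0462388.
P(I | observation) = 0.00255752 / 0.0462388 = 0.0553111.

0.0553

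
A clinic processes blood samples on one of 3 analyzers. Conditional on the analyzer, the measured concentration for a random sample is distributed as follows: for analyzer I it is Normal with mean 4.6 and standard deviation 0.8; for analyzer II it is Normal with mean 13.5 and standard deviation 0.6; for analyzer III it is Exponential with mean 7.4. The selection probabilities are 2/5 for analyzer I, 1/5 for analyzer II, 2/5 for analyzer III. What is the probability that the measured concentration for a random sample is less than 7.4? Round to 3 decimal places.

0.653

Conditional on each analyzer, P(X < 7.4): I: 0.999767; II: 0; III: 0.632121.
By total probability, P(X < 7.4) = 0.4·0.999767 + 0.2·0 + 0.4·0.632121 = 0.652755.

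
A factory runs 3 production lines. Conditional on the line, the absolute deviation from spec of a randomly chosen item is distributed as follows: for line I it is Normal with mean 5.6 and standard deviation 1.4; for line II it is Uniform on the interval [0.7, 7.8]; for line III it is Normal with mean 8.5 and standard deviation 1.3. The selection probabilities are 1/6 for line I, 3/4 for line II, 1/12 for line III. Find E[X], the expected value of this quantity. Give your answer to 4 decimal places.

4.8292

Component means — I: 5.6; II: 4.25; III: 8.5.
E[X] = 0.166667·5.6 + 0.75·4.25 + 0.0833333·8.5 = 4.82917.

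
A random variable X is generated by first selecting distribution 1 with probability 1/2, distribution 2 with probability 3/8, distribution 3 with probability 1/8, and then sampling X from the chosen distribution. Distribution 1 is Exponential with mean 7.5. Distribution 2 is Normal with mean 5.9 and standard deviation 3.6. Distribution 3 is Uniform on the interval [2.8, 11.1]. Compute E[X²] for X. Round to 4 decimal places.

For each component E[X²] = Var + (mean)², giving 1: 112.5; 2: 47.77; 3: 54.0433.
Overall E[X²] = 0.5·112.5 + 0.375·47.77 + 0.125·54.0433 = 80.9192.

80.9192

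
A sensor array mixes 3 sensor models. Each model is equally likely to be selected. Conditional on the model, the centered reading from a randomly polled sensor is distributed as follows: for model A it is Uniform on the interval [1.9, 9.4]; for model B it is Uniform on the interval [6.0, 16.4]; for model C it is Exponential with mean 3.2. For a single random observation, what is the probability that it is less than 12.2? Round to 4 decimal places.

0.8580

Conditional on each model, P(X < 12.2): A: 1; B: 0.596154; C: 0.977907.
By total probability, P(X < 12.2) = 0.333333·1 + 0.333333·0.596154 + 0.333333·0.977907 = 0.85802.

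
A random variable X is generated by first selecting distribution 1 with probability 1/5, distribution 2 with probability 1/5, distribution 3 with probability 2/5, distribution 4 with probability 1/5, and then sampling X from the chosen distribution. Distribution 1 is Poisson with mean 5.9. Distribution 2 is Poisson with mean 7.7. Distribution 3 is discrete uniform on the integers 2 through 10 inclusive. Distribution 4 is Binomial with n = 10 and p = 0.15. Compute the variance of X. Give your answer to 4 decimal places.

Per component, 1: μ=5.9, E[X²]=40.71; 2: μ=7.7, E[X²]=66.99; 3: μ=6, E[X²]=42.6667; 4: μ=1.5, E[X²]=3.525.
E[X] = 0.2·5.9 + 0.2·7.7 + 0.4·6 + 0.2·1.5 = 5.42.
E[X²] = 0.2·40.71 + 0.2·66.99 + 0.4·42.6667 + 0.2·3.525 = 39.3117.
Var(X) = E[X²] − (E[X])² = 39.3117 − 29.3764 = 9.93527.

9.9353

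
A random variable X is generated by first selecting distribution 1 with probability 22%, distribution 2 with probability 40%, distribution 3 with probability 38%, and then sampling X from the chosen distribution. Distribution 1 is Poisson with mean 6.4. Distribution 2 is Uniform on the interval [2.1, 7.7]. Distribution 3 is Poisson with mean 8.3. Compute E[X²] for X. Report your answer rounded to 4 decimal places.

For each component E[X²] = Var + (mean)², giving 1: 47.36; 2: 26.6233; 3: 77.19.
Overall E[X²] = 0.22·47.36 + 0.4·26.6233 + 0.38·77.19 = 50.4007.

50.4007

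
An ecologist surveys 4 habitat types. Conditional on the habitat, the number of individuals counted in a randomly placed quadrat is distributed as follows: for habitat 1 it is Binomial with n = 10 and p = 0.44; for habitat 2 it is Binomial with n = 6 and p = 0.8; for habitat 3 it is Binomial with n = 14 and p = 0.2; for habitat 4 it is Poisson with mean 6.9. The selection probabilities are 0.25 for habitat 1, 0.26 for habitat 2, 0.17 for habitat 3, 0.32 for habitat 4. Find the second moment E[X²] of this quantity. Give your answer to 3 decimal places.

For each component E[X²] = Var + (mean)², giving 1: 21.824; 2: 24; 3: 10.08; 4: 54.51.
Overall E[X²] = 0.25·21.824 + 0.26·24 + 0.17·10.08 + 0.32·54.51 = 30.8528.

30.853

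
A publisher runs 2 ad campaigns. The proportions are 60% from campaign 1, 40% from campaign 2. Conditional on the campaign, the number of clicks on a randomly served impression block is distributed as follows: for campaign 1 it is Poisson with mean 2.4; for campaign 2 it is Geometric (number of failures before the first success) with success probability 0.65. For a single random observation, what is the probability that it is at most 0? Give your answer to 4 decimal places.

Conditional on each campaign, P(X ≤ 0): 1: 0.090718; 2: 0.65.
By total probability, P(X ≤ 0) = 0.6·0.090718 + 0.4·0.65 = 0.314431.

0.3144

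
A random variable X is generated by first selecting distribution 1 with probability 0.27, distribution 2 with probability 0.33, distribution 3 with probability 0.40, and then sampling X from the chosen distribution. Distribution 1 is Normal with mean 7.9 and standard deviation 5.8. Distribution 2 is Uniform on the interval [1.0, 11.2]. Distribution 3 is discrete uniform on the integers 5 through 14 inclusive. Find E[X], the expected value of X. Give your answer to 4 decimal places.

7.9460

Component means — 1: 7.9; 2: 6.1; 3: 9.5.
E[X] = 0.27·7.9 + 0.33·6.1 + 0.4·9.5 = 7.946.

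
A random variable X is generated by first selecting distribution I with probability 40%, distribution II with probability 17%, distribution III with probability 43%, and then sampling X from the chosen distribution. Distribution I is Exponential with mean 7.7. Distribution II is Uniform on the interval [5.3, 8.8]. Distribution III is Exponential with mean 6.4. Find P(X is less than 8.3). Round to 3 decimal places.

0.722

Conditional on each component, P(X < 8.3): I: 0.659698; II: 0.857143; III: 0.726615.
By total probability, P(X < 8.3) = 0.4·0.659698 + 0.17·0.857143 + 0.43·0.726615 = 0.722038.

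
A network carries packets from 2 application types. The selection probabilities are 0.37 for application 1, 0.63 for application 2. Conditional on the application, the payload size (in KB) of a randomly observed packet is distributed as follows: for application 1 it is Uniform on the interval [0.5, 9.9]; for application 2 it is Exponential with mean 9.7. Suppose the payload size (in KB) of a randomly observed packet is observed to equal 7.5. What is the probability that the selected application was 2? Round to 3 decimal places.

0.432

Likelihoods f(7.5 | ·): 1: 0.106383; 2: 0.047581.
Posterior ∝ prior × likelihood. Numerator for 2: 0.63·0.047581 = 0.029976.
Normalizing constant: 0.37·0.106383 + 0.63·0.047581 = 0.0693377.
P(2 | observation) = 0.029976 / 0.0693377 = 0.432319.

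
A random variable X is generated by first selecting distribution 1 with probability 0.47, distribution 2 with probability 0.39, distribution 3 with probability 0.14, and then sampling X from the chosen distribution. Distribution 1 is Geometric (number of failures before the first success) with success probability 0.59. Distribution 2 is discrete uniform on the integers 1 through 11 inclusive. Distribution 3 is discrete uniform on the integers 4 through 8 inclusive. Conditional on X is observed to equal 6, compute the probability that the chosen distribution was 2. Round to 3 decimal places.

0.547

Likelihoods P(X=6 | ·): 1: 0.00280256; 2: 0.0909091; 3: 0.2.
Posterior ∝ prior × likelihood. Numerator for 2: 0.39·0.0909091 = 0.0354545.
Normalizing constant: 0.47·0.00280256 + 0.39·0.0909091 + 0.14·0.2 = 0.0647717.
P(2 | observation) = 0.0354545 / 0.0647717 = 0.547377.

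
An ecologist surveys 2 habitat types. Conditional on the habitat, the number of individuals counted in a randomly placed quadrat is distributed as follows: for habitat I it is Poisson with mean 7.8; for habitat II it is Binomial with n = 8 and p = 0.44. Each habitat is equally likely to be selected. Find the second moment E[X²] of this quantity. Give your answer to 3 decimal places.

For each component E[X²] = Var + (mean)², giving I: 68.64; II: 14.3616.
Overall E[X²] = 0.5·68.64 + 0.5·14.3616 = 41.5008.

41.501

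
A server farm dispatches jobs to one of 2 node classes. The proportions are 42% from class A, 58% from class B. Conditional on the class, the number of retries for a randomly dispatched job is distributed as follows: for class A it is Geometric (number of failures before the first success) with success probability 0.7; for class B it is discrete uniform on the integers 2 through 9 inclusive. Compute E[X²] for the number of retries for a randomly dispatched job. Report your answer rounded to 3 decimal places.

For each component E[X²] = Var + (mean)², giving A: 0.795918; B: 35.5.
Overall E[X²] = 0.42·0.795918 + 0.58·35.5 = 20.9243.

20.924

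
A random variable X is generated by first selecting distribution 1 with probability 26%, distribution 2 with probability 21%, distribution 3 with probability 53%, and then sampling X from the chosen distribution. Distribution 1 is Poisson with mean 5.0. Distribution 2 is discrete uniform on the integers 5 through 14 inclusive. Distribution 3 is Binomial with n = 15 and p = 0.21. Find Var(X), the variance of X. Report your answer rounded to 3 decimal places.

10.417

Per component, 1: μ=5, E[X²]=30; 2: μ=9.5, E[X²]=98.5; 3: μ=3.15, E[X²]=12.411.
E[X] = 0.26·5 + 0.21·9.5 + 0.53·3.15 = 4.9645.
E[X²] = 0.26·30 + 0.21·98.5 + 0.53·12.411 = 35.0628.
Var(X) = E[X²] − (E[X])² = 35.0628 − 24.6463 = 10.4166.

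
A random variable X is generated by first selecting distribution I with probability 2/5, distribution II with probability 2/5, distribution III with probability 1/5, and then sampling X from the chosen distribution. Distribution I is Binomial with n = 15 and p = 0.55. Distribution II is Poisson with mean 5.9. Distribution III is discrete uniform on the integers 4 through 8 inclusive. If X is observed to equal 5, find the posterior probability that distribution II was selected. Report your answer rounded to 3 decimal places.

0.519

Likelihoods P(X=5 | ·): I: 0.0514629; II: 0.163208; III: 0.2.
Posterior ∝ prior × likelihood. Numerator for II: 0.4·0.163208 = 0.0652832.
Normalizing constant: 0.4·0.0514629 + 0.4·0.163208 + 0.2·0.2 = 0.125868.
P(II | observation) = 0.0652832 / 0.125868 = 0.518663.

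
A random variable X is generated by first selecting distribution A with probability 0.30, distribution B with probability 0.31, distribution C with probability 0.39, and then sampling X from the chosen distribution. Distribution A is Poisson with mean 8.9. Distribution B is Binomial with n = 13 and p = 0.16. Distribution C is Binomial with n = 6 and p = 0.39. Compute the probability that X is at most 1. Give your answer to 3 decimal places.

0.209

Conditional on each component, P(X ≤ 1): A: 0.00135025; B: 0.360358; C: 0.249156.
By total probability, P(X ≤ 1) = 0.3·0.00135025 + 0.31·0.360358 + 0.39·0.249156 = 0.209287.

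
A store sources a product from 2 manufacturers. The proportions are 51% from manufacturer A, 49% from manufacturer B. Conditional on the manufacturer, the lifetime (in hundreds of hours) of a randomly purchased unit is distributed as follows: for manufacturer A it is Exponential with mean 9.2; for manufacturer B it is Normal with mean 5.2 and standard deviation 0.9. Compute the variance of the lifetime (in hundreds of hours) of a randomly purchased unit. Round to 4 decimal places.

Per component, A: μ=9.2, E[X²]=169.28; B: μ=5.2, E[X²]=27.85.
E[X] = 0.51·9.2 + 0.49·5.2 = 7.24.
E[X²] = 0.51·169.28 + 0.49·27.85 = 99.9793.
Var(X) = E[X²] − (E[X])² = 99.9793 − 52.4176 = 47.5617.

47.5617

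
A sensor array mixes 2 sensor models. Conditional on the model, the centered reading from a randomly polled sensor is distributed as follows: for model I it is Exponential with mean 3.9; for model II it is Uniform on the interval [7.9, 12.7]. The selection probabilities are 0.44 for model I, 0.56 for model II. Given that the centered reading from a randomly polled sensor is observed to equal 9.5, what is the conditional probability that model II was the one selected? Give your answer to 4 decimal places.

Likelihoods f(9.5 | ·): I: 0.0224408; II: 0.208333.
Posterior ∝ prior × likelihood. Numerator for II: 0.56·0.208333 = 0.116667.
Normalizing constant: 0.44·0.0224408 + 0.56·0.208333 = 0.126541.
P(II | observation) = 0.116667 / 0.126541 = 0.92197.

0.9220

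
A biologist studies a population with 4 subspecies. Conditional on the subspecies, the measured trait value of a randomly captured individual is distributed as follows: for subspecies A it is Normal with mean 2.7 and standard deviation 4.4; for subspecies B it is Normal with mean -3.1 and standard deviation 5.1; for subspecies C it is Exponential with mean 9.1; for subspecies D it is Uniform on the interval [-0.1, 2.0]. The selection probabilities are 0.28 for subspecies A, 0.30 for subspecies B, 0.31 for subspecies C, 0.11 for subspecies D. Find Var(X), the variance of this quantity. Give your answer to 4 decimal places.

62.0591

Per component, A: μ=2.7, E[X²]=26.65; B: μ=-3.1, E[X²]=35.62; C: μ=9.1, E[X²]=165.62; D: μ=0.95, E[X²]=1.27.
E[X] = 0.28·2.7 + 0.3·-3.1 + 0.31·9.1 + 0.11·0.95 = 2.7515.
E[X²] = 0.28·26.65 + 0.3·35.62 + 0.31·165.62 + 0.11·1.27 = 69.6299.
Var(X) = E[X²] − (E[X])² = 69.6299 − 7.57075 = 62.0591.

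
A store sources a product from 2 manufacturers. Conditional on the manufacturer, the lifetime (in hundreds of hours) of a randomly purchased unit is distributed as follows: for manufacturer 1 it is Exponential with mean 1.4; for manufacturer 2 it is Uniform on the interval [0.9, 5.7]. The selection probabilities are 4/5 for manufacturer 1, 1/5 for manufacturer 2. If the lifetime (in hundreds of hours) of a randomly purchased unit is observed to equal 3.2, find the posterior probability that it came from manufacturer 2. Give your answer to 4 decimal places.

Likelihoods f(3.2 | ·): 1: 0.0726439; 2: 0.208333.
Posterior ∝ prior × likelihood. Numerator for 2: 0.2·0.208333 = 0.0416667.
Normalizing constant: 0.8·0.0726439 + 0.2·0.208333 = 0.0997817.
P(2 | observation) = 0.0416667 / 0.0997817 = 0.417578.

0.4176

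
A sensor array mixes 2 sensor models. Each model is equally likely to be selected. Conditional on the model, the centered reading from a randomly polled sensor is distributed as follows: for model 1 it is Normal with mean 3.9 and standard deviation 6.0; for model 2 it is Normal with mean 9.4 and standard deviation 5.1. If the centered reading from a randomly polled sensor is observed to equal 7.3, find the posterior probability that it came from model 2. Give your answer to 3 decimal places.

0.559

Likelihoods f(7.3 | ·): 1: 0.0566279; 2: 0.0718658.
Posterior ∝ prior × likelihood. Numerator for 2: 0.5·0.0718658 = 0.0359329.
Normalizing constant: 0.5·0.0566279 + 0.5·0.0718658 = 0.0642469.
P(2 | observation) = 0.0359329 / 0.0642469 = 0.559295.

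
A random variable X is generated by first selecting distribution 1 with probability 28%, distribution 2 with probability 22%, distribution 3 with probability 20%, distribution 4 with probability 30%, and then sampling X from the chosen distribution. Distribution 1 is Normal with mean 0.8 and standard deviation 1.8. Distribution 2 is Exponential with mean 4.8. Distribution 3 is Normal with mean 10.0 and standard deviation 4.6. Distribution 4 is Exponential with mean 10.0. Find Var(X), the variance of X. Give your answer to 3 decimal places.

56.018

Per component, 1: μ=0.8, E[X²]=3.88; 2: μ=4.8, E[X²]=46.08; 3: μ=10, E[X²]=121.16; 4: μ=10, E[X²]=200.
E[X] = 0.28·0.8 + 0.22·4.8 + 0.2·10 + 0.3·10 = 6.28.
E[X²] = 0.28·3.88 + 0.22·46.08 + 0.2·121.16 + 0.3·200 = 95.456.
Var(X) = E[X²] − (E[X])² = 95.456 − 39.4384 = 56.0176.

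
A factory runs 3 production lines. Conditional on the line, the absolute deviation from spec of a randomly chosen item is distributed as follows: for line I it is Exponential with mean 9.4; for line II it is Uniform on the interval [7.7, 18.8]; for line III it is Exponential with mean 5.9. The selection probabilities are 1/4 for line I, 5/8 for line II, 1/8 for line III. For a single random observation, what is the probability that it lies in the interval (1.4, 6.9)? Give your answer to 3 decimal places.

0.155

Conditional on each line, P(1.4 < X < 6.9): I: 0.381659; II: 0; III: 0.478239.
By total probability, P(1.4 < X < 6.9) = 0.25·0.381659 + 0.625·0 + 0.125·0.478239 = 0.155195.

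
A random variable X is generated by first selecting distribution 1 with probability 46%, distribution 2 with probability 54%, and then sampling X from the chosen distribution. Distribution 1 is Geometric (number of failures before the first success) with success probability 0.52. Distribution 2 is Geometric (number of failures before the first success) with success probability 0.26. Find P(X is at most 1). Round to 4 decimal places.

Conditional on each component, P(X ≤ 1): 1: 0.7696; 2: 0.4524.
By total probability, P(X ≤ 1) = 0.46·0.7696 + 0.54·0.4524 = 0.598312.

0.5983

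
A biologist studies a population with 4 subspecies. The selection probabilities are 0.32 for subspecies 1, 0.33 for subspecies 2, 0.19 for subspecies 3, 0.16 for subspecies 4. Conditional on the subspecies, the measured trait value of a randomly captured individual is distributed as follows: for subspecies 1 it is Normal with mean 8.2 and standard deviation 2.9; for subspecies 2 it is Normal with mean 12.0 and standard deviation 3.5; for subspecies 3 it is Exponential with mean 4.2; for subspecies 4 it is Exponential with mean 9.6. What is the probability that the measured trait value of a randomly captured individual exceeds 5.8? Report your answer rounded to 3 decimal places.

Conditional on each subspecies, P(X > 5.8): 1: 0.796048; 2: 0.961755; 3: 0.251339; 4: 0.54653.
By total probability, P(X > 5.8) = 0.32·0.796048 + 0.33·0.961755 + 0.19·0.251339 + 0.16·0.54653 = 0.707314.

0.707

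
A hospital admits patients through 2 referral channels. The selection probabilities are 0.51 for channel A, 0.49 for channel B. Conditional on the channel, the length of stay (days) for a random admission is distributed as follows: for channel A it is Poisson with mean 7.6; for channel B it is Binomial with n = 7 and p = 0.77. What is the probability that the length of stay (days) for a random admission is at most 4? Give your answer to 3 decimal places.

0.163

Conditional on each channel, P(X ≤ 4): A: 0.124939; B: 0.203258.
By total probability, P(X ≤ 4) = 0.51·0.124939 + 0.49·0.203258 = 0.163315.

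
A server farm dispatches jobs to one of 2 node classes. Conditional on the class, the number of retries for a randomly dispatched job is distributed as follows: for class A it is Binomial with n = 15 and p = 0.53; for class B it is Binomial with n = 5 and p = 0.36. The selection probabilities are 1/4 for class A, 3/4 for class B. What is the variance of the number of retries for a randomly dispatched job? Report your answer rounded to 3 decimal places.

8.890

Per component, A: μ=7.95, E[X²]=66.939; B: μ=1.8, E[X²]=4.392.
E[X] = 0.25·7.95 + 0.75·1.8 = 3.3375.
E[X²] = 0.25·66.939 + 0.75·4.392 = 20.0288.
Var(X) = E[X²] − (E[X])² = 20.0288 − 11.1389 = 8.88984.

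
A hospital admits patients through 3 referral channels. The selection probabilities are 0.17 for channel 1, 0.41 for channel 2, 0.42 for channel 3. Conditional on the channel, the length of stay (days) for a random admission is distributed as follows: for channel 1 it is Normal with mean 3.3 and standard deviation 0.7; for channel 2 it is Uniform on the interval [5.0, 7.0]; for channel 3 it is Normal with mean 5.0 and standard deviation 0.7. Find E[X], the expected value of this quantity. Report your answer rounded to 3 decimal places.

Component means — 1: 3.3; 2: 6; 3: 5.
E[X] = 0.17·3.3 + 0.41·6 + 0.42·5 = 5.121.

5.121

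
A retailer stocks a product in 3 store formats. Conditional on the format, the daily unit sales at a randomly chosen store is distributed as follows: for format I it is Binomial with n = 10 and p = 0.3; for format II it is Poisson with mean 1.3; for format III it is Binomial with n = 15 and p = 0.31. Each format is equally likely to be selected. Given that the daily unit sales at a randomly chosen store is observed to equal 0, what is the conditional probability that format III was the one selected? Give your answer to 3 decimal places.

0.013

Likelihoods P(X=0 | ·): I: 0.0282475; II: 0.272532; III: 0.00382592.
Posterior ∝ prior × likelihood. Numerator for III: 0.333333·0.00382592 = 0.00127531.
Normalizing constant: 0.333333·0.0282475 + 0.333333·0.272532 + 0.333333·0.00382592 = 0.101535.
P(III | observation) = 0.00127531 / 0.101535 = 0.0125603.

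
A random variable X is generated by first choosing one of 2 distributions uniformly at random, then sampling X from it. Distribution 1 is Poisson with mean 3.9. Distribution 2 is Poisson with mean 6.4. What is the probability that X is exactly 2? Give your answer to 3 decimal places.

0.094

Conditional on each component, P(X = 2): 1: 0.15394; 2: 0.0340287.
By total probability, P(X = 2) = 0.5·0.15394 + 0.5·0.0340287 = 0.0939842.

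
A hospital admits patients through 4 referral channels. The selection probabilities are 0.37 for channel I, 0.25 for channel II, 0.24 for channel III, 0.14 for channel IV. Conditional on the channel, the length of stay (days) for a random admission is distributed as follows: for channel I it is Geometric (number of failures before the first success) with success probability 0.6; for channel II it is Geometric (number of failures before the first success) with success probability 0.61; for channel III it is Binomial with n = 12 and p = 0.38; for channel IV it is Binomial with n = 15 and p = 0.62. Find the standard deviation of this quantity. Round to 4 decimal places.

Per component, I: μ=0.666667, E[X²]=1.55556; II: μ=0.639344, E[X²]=1.45687; III: μ=4.56, E[X²]=23.6208; IV: μ=9.3, E[X²]=90.024.
E[X] = 0.37·0.666667 + 0.25·0.639344 + 0.24·4.56 + 0.14·9.3 = 2.8029.
E[X²] = 0.37·1.55556 + 0.25·1.45687 + 0.24·23.6208 + 0.14·90.024 = 19.2121.
Var(X) = E[X²] − (E[X])² = 19.2121 − 7.85626 = 11.3559.
SD(X) = √11.3559 = 3.36985.

3.3698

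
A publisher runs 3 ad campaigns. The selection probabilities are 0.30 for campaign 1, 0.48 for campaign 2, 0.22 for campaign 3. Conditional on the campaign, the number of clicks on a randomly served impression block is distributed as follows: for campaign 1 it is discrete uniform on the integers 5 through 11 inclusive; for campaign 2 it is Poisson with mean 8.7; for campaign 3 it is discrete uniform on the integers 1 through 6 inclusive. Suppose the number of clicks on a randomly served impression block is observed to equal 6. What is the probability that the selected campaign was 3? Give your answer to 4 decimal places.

Likelihoods P(X=6 | ·): 1: 0.142857; 2: 0.100328; 3: 0.166667.
Posterior ∝ prior × likelihood. Numerator for 3: 0.22·0.166667 = 0.0366667.
Normalizing constant: 0.3·0.142857 + 0.48·0.100328 + 0.22·0.166667 = 0.127681.
P(3 | observation) = 0.0366667 / 0.127681 = 0.287174.

0.2872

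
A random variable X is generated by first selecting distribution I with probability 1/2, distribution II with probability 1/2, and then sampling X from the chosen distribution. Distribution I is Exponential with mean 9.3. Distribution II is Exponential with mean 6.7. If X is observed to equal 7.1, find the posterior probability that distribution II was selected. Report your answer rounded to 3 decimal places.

Likelihoods f(7.1 | ·): I: 0.050114; II: 0.0517253.
Posterior ∝ prior × likelihood. Numerator for II: 0.5·0.0517253 = 0.0258626.
Normalizing constant: 0.5·0.050114 + 0.5·0.0517253 = 0.0509196.
P(II | observation) = 0.0258626 / 0.0509196 = 0.507911.

0.508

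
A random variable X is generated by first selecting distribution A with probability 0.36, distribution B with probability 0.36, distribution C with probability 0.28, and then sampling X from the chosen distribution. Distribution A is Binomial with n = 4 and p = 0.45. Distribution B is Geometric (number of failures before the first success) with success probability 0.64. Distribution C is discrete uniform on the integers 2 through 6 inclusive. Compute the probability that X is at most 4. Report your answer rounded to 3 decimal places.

0.886

Conditional on each component, P(X ≤ 4): A: 1; B: 0.993953; C: 0.6.
By total probability, P(X ≤ 4) = 0.36·1 + 0.36·0.993953 + 0.28·0.6 = 0.885823.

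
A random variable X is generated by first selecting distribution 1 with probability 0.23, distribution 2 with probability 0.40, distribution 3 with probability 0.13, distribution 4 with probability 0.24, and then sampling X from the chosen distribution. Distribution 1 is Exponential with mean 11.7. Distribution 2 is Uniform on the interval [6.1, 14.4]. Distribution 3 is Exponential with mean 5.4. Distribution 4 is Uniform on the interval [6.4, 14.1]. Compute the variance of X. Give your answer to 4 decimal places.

42.2109

Per component, 1: μ=11.7, E[X²]=273.78; 2: μ=10.25, E[X²]=110.803; 3: μ=5.4, E[X²]=58.32; 4: μ=10.25, E[X²]=110.003.
E[X] = 0.23·11.7 + 0.4·10.25 + 0.13·5.4 + 0.24·10.25 = 9.953.
E[X²] = 0.23·273.78 + 0.4·110.803 + 0.13·58.32 + 0.24·110.003 = 141.273.
Var(X) = E[X²] − (E[X])² = 141.273 − 99.0622 = 42.2109.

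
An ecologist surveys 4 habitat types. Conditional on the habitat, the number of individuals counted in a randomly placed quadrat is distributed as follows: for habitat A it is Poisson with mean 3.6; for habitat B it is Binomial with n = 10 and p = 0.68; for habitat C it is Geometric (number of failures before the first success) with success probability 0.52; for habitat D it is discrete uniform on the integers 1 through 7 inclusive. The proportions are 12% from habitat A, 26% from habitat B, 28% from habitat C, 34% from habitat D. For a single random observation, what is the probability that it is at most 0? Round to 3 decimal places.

Conditional on each habitat, P(X ≤ 0): A: 0.0273237; B: 1.1259e-05; C: 0.52; D: 0.
By total probability, P(X ≤ 0) = 0.12·0.0273237 + 0.26·1.1259e-05 + 0.28·0.52 + 0.34·0 = 0.148882.

0.149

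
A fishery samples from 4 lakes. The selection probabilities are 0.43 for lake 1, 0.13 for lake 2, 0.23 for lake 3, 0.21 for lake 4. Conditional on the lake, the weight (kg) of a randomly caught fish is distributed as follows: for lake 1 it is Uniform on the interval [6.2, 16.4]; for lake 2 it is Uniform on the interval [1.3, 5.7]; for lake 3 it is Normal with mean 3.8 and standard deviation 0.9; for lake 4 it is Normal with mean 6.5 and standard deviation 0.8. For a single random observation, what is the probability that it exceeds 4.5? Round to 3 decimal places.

0.724

Conditional on each lake, P(X > 4.5): 1: 1; 2: 0.272727; 3: 0.21835; 4: 0.99379.
By total probability, P(X > 4.5) = 0.43·1 + 0.13·0.272727 + 0.23·0.21835 + 0.21·0.99379 = 0.724371.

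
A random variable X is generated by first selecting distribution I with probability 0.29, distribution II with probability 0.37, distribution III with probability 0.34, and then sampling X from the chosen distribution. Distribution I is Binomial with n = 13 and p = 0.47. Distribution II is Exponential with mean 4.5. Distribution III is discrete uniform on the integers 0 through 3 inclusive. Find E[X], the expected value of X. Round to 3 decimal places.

Component means — I: 6.11; II: 4.5; III: 1.5.
E[X] = 0.29·6.11 + 0.37·4.5 + 0.34·1.5 = 3.9469.

3.947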